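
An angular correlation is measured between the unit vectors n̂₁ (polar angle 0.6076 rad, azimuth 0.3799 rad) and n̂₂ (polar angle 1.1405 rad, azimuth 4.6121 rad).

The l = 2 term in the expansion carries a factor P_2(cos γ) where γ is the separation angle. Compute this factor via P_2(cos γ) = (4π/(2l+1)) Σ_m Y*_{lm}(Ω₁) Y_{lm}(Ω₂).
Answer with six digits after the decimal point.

-0.484149

Term-by-term m-sum for l=2 (normalisation 4π/5 = 2.513274):
  m=-2: Y*=0.09127 + 0.08671j  Y=-0.31266 - 0.06357j  product -0.02303 - 0.03291j
  m=-1: Y*=0.33629 + 0.13428j  Y=-0.02932 + 0.29141j  product -0.04899 + 0.09406j
  m=+0: Y*=0.32240 + 0.00000j  Y=-0.15075 + 0.00000j  product -0.04860 + 0.00000j
  m=+1: Y*=-0.33629 + 0.13428j  Y=0.02932 + 0.29141j  product -0.04899 - 0.09406j
  m=+2: Y*=0.09127 - 0.08671j  Y=-0.31266 + 0.06357j  product -0.02303 + 0.03291j
Σ over m = -0.19264 + 0.00000j; ×(4π/5) → -0.48415 + 0.00000j. Real part: -0.484149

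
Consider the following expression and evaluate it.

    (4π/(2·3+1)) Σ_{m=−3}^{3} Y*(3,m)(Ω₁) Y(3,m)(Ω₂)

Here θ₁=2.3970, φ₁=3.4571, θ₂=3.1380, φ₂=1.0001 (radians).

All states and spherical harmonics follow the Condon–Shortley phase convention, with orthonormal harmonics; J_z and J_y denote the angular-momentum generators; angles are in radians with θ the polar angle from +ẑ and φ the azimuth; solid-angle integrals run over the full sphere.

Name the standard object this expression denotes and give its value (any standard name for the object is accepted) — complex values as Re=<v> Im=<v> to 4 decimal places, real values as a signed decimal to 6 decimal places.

This sum is the spherical-harmonic addition theorem: it equals the Legendre polynomial P_l(cos γ) of the angle γ between the two directions.
Expand P_3 via completeness: Σ_{m} conj(Y_{3,m}) at Ω₁ times Y_{3,m} at Ω₂ —
  [-3]  conj(Y_{3,-3})(Ω₁) = -0.075896-0.105355i ; Y_{3,-3}(Ω₂) = -0.000000-0.000000i ; Δ = +0.000000+0.000000i
  [-2]  conj(Y_{3,-2})(Ω₁) = -0.278671-0.203616i ; Y_{3,-2}(Ω₂) = +0.000005+0.000012i ; Δ = +0.000001-0.000004i
  [-1]  conj(Y_{3,-1})(Ω₁) = -0.354731-0.115788i ; Y_{3,-1}(Ω₂) = +0.002509-0.003908i ; Δ = -0.001343+0.001096i
  [+0]  conj(Y_{3,0})(Ω₁) = +0.081283-0.000000i ; Y_{3,0}(Ω₂) = -0.746324+0.000000i ; Δ = -0.060663+0.000000i
  [+1]  conj(Y_{3,1})(Ω₁) = +0.354731-0.115788i ; Y_{3,1}(Ω₂) = -0.002509-0.003908i ; Δ = -0.001343-0.001096i
  [+2]  conj(Y_{3,2})(Ω₁) = -0.278671+0.203616i ; Y_{3,2}(Ω₂) = +0.000005-0.000012i ; Δ = +0.000001+0.000004i
  [+3]  conj(Y_{3,3})(Ω₁) = +0.075896-0.105355i ; Y_{3,3}(Ω₂) = +0.000000-0.000000i ; Δ = +0.000000-0.000000i
Accumulated sum -0.063347+0.000000i; after 4π/(2l+1) scaling, -0.113720+0.000000i ⇒ P_3 = -0.113720

Legendre polynomial (addition theorem), -0.113720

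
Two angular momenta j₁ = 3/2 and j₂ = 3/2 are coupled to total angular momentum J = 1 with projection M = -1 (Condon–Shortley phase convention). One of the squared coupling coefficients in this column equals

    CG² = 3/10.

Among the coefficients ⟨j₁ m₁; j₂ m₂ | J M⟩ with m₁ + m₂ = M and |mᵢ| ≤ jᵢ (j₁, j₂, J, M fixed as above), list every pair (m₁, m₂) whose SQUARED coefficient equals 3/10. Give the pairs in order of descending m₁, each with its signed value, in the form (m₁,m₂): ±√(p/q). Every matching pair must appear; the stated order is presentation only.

(1/2,-3/2): +√(3/10); (-3/2,1/2): +√(3/10)

Admissible pairs with m₁+m₂ = M = -1: (-3/2,1/2), (-1/2,-1/2), (1/2,-3/2)
  (m₁,m₂)=(1/2,-3/2): CG² = 3/10, CG = +√(3/10)   ← matches the target
  (m₁,m₂)=(-1/2,-1/2): CG² = 2/5, CG = −√(2/5)
  (m₁,m₂)=(-3/2,1/2): CG² = 3/10, CG = +√(3/10)   ← matches the target
Pairs with CG² = 3/10: (1/2,-3/2): +√(3/10); (-3/2,1/2): +√(3/10)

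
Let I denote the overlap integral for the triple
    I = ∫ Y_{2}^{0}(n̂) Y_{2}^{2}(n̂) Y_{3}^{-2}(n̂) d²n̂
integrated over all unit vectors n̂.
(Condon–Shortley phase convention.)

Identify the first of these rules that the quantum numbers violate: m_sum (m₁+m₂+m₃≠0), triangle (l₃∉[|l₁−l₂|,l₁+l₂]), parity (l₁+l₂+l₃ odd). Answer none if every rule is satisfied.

parity

Σmᵢ = 0  ✓
l₃∈[|l₁−l₂|,l₁+l₂]=[0,4], have l₃=3  ✓
Σlᵢ = 7 ⇒ odd  ✗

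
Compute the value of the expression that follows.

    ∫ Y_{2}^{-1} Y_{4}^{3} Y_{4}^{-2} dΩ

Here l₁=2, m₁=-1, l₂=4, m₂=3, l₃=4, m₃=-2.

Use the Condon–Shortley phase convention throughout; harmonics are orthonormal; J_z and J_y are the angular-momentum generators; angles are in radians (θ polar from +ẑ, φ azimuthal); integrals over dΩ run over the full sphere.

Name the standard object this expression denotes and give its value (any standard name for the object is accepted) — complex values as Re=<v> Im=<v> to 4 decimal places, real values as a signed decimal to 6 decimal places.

This is a Gaunt coefficient — the integral of a triple product of spherical harmonics over the sphere.
Rules hold: Σm=0, L=10 even, 2≤4≤6.
N = 5·9·9 = 405
Δ = 2!·2!·6!/11! = 1/13860
Racah Σ t=0..2: t=0:+1/192 t=1:−1/36 t=2:+1/192 = -5/288
⇒ 3j(2 4 4; 0 0 0)² = 20/693, sgn -1
Racah Σ t=1..2: t=1:−1/1440 t=2:+1/240 = 1/288
⇒ 3j(2 4 4; -1 3 -2)² = 5/132, sgn +1
4πI² = N·(3j₀)²·(3jₘ)² = 375/847
I = -1·√(0.442739/4π) = -0.18770204

Gaunt coefficient, -0.187702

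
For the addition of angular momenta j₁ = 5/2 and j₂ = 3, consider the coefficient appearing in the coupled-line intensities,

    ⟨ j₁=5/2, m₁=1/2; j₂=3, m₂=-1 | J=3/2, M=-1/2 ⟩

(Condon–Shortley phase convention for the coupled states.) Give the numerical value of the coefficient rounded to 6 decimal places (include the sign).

j₁+j₂−J=4  J+j₁−j₂=1  J−j₁+j₂=2  j₁+j₂+J+1=8
(j₁±m₁, j₂±m₂, J±M) = (3,2,2,4,1,2)
P² = 192/35
sum k=1..2:
  [1] −1/6 = -1/6
  [2] +1/8 = 1/8
S = -1/24
C² = P²·S² = 1/105 ; C = -0.097590

−√(1/105) ≈ -0.097590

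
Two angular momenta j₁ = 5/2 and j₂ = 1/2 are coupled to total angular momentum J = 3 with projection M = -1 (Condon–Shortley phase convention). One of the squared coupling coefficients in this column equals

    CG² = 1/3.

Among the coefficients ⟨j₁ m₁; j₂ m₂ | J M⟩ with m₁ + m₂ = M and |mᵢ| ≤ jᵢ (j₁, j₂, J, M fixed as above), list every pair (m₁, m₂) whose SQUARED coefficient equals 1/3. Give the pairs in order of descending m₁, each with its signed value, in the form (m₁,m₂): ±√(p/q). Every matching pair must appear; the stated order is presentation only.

Admissible pairs with m₁+m₂ = M = -1: (-3/2,1/2), (-1/2,-1/2)
  (m₁,m₂)=(-1/2,-1/2): CG² = 2/3, CG = +√(2/3)
  (m₁,m₂)=(-3/2,1/2): CG² = 1/3, CG = +√(1/3)   ← matches the target
Pairs with CG² = 1/3: (-3/2,1/2): +√(1/3)

(-3/2,1/2): +√(1/3)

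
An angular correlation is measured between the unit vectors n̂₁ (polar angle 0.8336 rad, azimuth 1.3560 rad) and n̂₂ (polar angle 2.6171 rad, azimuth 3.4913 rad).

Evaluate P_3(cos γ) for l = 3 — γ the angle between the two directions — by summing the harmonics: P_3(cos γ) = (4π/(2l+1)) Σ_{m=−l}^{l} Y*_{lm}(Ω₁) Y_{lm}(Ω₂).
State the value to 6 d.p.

Summing Y*_{l m}(θ₁,φ₁)·Y_{l m}(θ₂,φ₂) over m ∈ [−3, 3]; prefactor 4π/(2·3+1) = 1.795196:
  m=-3: (-0.101708-0.135360i) × (-0.026110+0.045426i) = +0.008805-0.001086i  (running Σ = +0.008805-0.001086i)
  m=-2: (-0.342344+0.156837i) × (-0.169754+0.142812i) = +0.035716-0.075515i  (running Σ = +0.044521-0.076601i)
  m=-1: (+0.064227+0.294402i) × (-0.417534+0.152273i) = -0.071646-0.113142i  (running Σ = -0.027126-0.189743i)
  m=0: (-0.185792-0.000000i) × (-0.241009+0.000000i) = +0.044778+0.000000i  (running Σ = +0.017652-0.189743i)
  m=1: (-0.064227+0.294402i) × (+0.417534+0.152273i) = -0.071646+0.113142i  (running Σ = -0.053995-0.076601i)
  m=2: (-0.342344-0.156837i) × (-0.169754-0.142812i) = +0.035716+0.075515i  (running Σ = -0.018279-0.001086i)
  m=3: (+0.101708-0.135360i) × (+0.026110+0.045426i) = +0.008805+0.001086i  (running Σ = -0.009474+0.000000i)
Accumulated sum -0.009474+0.000000i; after 4π/(2l+1) scaling, -0.017008+0.000000i ⇒ P_3 = -0.017008

-0.017008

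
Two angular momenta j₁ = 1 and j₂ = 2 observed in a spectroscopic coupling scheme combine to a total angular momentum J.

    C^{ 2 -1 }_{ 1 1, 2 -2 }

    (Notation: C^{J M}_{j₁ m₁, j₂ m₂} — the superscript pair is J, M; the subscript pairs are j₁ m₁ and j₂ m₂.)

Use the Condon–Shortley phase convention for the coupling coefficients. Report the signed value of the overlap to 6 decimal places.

triangle: 1!·1!·3!/6! = 6/720
(j±m)!: 2!·0!·0!·4!·1!·3! = 288
prefactor² = (2J+1)·Δ·N² = 12
  k=0: +1/(0!·1!·0!·0!·1!·3!) = 1/6
Σ = 1/6  ⇒  CG² = 12·(1/6)² = 1/3
CG = +√(1/3) = +0.577350

+√(1/3) = +0.577350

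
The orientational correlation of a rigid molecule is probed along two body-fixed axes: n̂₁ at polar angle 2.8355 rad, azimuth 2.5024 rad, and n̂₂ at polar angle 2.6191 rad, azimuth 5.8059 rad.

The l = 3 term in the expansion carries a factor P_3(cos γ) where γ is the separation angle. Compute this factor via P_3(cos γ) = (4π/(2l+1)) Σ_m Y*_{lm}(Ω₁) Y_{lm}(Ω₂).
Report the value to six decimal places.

-0.238058

Addition theorem: P_3(cos γ) = (4π/7) Σ_m Y*_{lm}(Ω₁) Y_{lm}(Ω₂), m = −3…3:
  m=-3: (0.00388 + 0.01074j) × (0.00718 + 0.05135j) = -0.00052 + 0.00028j  (running Σ = -0.00052 + 0.00028j)
  m=-2: (-0.02551 + 0.08473j) × (-0.12747 - 0.17999j) = 0.01850 - 0.00621j  (running Σ = 0.01798 - 0.00593j)
  m=-1: (-0.27715 + 0.20600j) × (0.39464 + 0.20409j) = -0.15142 + 0.02473j  (running Σ = -0.13344 + 0.01880j)
  m=0: (-0.55011 + 0.00000j) × (-0.24409 + 0.00000j) = 0.13427 + 0.00000j  (running Σ = 0.00083 + 0.01880j)
  m=1: (0.27715 + 0.20600j) × (-0.39464 + 0.20409j) = -0.15142 - 0.02473j  (running Σ = -0.15059 - 0.00593j)
  m=2: (-0.02551 - 0.08473j) × (-0.12747 + 0.17999j) = 0.01850 + 0.00621j  (running Σ = -0.13208 + 0.00028j)
  m=3: (-0.00388 + 0.01074j) × (-0.00718 + 0.05135j) = -0.00052 - 0.00028j  (running Σ = -0.13261 - 0.00000j)
Total Σ_m = -0.13261 - 0.00000j. Multiply by 1.795196: -0.23806 - 0.00000j. P_3(cos γ) = -0.238058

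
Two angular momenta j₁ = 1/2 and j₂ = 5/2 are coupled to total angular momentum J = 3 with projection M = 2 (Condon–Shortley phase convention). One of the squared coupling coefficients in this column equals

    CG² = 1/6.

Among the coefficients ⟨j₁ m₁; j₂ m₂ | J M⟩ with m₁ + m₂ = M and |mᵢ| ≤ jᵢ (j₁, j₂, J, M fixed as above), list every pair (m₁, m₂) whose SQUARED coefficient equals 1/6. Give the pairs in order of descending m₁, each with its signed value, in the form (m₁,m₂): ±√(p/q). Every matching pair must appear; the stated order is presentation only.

(-1/2,5/2): +√(1/6)

Admissible pairs with m₁+m₂ = M = 2: (-1/2,5/2), (1/2,3/2)
  (m₁,m₂)=(1/2,3/2): CG² = 5/6, CG = +√(5/6)
  (m₁,m₂)=(-1/2,5/2): CG² = 1/6, CG = +√(1/6)   ← matches the target
Pairs with CG² = 1/6: (-1/2,5/2): +√(1/6)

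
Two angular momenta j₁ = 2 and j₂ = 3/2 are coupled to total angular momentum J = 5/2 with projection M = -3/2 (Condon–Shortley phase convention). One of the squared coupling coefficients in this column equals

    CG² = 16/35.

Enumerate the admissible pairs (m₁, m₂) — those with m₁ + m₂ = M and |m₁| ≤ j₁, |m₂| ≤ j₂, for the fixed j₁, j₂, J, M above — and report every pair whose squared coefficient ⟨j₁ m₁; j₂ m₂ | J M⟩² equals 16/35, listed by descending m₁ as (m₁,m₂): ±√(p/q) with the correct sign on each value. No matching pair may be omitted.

(-2,1/2): −√(16/35)

Admissible pairs with m₁+m₂ = M = -3/2: (-2,1/2), (-1,-1/2), (0,-3/2)
  (m₁,m₂)=(0,-3/2): CG² = 18/35, CG = +√(18/35)
  (m₁,m₂)=(-1,-1/2): CG² = 1/35, CG = −√(1/35)
  (m₁,m₂)=(-2,1/2): CG² = 16/35, CG = −√(16/35)   ← matches the target
Pairs with CG² = 16/35: (-2,1/2): −√(16/35)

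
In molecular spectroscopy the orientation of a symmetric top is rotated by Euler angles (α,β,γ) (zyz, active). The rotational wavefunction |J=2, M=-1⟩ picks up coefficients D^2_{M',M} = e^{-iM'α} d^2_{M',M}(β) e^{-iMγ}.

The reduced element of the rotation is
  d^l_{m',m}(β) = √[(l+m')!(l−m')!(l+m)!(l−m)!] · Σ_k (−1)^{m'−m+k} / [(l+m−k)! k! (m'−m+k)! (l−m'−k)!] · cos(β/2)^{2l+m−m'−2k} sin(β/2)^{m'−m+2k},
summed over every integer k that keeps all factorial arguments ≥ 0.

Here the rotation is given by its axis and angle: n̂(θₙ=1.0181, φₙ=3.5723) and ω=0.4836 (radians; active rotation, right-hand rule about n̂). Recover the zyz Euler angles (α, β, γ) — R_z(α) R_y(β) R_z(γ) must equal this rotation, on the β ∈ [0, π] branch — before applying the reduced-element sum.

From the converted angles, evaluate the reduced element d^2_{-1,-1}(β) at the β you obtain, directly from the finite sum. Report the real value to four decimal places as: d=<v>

Axis–angle → zyz. n̂ = (sinθₙcosφₙ, sinθₙsinφₙ, cosθₙ) = (-0.773381, -0.355351, +0.524984), ω = 0.4836.
R = I cosω + sinω [n̂]ₓ + (1−cosω) n̂n̂ᵀ gives
  R = [+0.953915, -0.212587, -0.211786; +0.275616, +0.899807, +0.338206; +0.118669, -0.380991, +0.916932]
β = atan2(√(R₁₃²+R₂₃²), R₃₃) = 0.410474; α = atan2(R₂₃, R₁₃) mod 2π = 2.130262; γ = atan2(R₃₂, −R₃₁) mod 2π = 4.410440
d^2_{-1,-1}(β=0.4105) via the finite sum:
Half-angle: c=0.979013, s=0.203799. N=√(1·6·1·6)=6.000000
The bounds max(0,m−m')=0 and min(l+m,l−m')=1 give 2 terms
  k=0: (−1)^0·6.0000/(6)·0.9790^4·0.2038^0 = +0.918657
  k=1: (−1)^1·6.0000/(2)·0.9790^2·0.2038^2 = -0.119427
d^2_{-1,-1}(0.4105) = +0.918657 -0.119427 = +0.799229

d=0.7992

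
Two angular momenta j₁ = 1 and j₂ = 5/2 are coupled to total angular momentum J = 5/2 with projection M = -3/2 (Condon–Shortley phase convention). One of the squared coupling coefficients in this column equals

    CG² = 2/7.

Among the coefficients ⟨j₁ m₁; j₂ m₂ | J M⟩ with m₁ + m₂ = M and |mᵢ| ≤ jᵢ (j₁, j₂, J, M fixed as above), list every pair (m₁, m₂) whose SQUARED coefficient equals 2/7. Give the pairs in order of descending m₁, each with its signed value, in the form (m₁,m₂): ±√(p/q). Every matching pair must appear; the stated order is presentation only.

Admissible pairs with m₁+m₂ = M = -3/2: (-1,-1/2), (0,-3/2), (1,-5/2)
  (m₁,m₂)=(1,-5/2): CG² = 2/7, CG = +√(2/7)   ← matches the target
  (m₁,m₂)=(0,-3/2): CG² = 9/35, CG = +√(9/35)
  (m₁,m₂)=(-1,-1/2): CG² = 16/35, CG = −√(16/35)
Pairs with CG² = 2/7: (1,-5/2): +√(2/7)

(1,-5/2): +√(2/7)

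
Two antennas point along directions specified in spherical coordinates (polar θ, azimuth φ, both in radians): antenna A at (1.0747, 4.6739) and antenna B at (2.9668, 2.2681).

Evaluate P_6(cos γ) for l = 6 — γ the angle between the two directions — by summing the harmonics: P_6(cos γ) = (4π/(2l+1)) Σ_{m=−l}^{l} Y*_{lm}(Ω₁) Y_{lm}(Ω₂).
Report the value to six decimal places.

Summing Y*_{l m}(θ₁,φ₁)·Y_{l m}(θ₂,φ₂) over m ∈ [−6, 6]; prefactor 4π/(2·6+1) = 0.966644:
  [-6]  conj(Y_{6,-6})(Ω₁) = -0.21757 + 0.05116j ; Y_{6,-6}(Ω₂) = 0.00001 - 0.00001j ; Δ = -0.00000 + 0.00000j
  [-5]  conj(Y_{6,-5})(Ω₁) = -0.08015 - 0.41131j ; Y_{6,-5}(Ω₂) = -0.00009 - 0.00025j ; Δ = -0.00009 + 0.00006j
  [-4]  conj(Y_{6,-4})(Ω₁) = 0.31472 - 0.04884j ; Y_{6,-4}(Ω₂) = -0.00296 - 0.00109j ; Δ = -0.00099 - 0.00020j
  [-3]  conj(Y_{6,-3})(Ω₁) = -0.01234 - 0.10636j ; Y_{6,-3}(Ω₂) = -0.02243 + 0.01288j ; Δ = 0.00165 + 0.00223j
  [-2]  conj(Y_{6,-2})(Ω₁) = 0.34766 - 0.02682j ; Y_{6,-2}(Ω₂) = -0.02517 + 0.14137j ; Δ = -0.00496 + 0.04983j
  [-1]  conj(Y_{6,-1})(Ω₁) = 0.00068 + 0.01777j ; Y_{6,-1}(Ω₂) = 0.31449 + 0.37542j ; Δ = -0.00646 + 0.00585j
  [+0]  conj(Y_{6,0})(Ω₁) = 0.33732 + 0.00000j ; Y_{6,0}(Ω₂) = 0.71570 + 0.00000j ; Δ = 0.24142 + 0.00000j
  [+1]  conj(Y_{6,1})(Ω₁) = -0.00068 + 0.01777j ; Y_{6,1}(Ω₂) = -0.31449 + 0.37542j ; Δ = -0.00646 - 0.00585j
  [+2]  conj(Y_{6,2})(Ω₁) = 0.34766 + 0.02682j ; Y_{6,2}(Ω₂) = -0.02517 - 0.14137j ; Δ = -0.00496 - 0.04983j
  [+3]  conj(Y_{6,3})(Ω₁) = 0.01234 - 0.10636j ; Y_{6,3}(Ω₂) = 0.02243 + 0.01288j ; Δ = 0.00165 - 0.00223j
  [+4]  conj(Y_{6,4})(Ω₁) = 0.31472 + 0.04884j ; Y_{6,4}(Ω₂) = -0.00296 + 0.00109j ; Δ = -0.00099 + 0.00020j
  [+5]  conj(Y_{6,5})(Ω₁) = 0.08015 - 0.41131j ; Y_{6,5}(Ω₂) = 0.00009 - 0.00025j ; Δ = -0.00009 - 0.00006j
  [+6]  conj(Y_{6,6})(Ω₁) = -0.21757 - 0.05116j ; Y_{6,6}(Ω₂) = 0.00001 + 0.00001j ; Δ = -0.00000 - 0.00000j
Accumulated sum 0.21972 + 0.00000j; after 4π/(2l+1) scaling, 0.21239 + 0.00000j ⇒ P_6 = 0.212392

0.212392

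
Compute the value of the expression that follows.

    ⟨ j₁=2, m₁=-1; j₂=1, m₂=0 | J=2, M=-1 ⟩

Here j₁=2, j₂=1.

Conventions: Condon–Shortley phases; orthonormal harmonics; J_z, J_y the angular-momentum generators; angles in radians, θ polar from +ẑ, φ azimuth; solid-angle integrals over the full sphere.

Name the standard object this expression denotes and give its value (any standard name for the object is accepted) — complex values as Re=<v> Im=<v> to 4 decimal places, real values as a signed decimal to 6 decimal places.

This is a Clebsch–Gordan (vector-coupling) coefficient.
triangle: 1!×3!×1!/6! = 6/720
(j±m)!: 1!×3!×1!×1!×1!×3! = 36
prefactor² = (2J+1)×Δ×N² = 3/2
  k=0: +1/(0!×1!×3!×1!×0!×0!) = 1/6
  k=1: −1/(1!×0!×2!×0!×1!×1!) = -1/2
Σ = -1/3  ⇒  CG² = 3/2×(-1/3)² = 1/6
CG = −√(1/6) = -0.408248

Clebsch–Gordan coefficient, −√(1/6) ≈ -0.408248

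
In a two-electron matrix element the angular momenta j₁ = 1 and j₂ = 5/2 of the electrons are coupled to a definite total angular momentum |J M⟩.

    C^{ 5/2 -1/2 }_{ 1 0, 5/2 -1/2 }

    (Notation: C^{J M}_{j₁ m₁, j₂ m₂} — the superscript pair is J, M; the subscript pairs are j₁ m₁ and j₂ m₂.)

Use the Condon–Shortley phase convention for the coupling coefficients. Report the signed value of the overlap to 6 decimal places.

√[6·1!1!4!/7! · 1!1!2!3!2!3!] = √(144/35)
  +(−1)^0/∏(0,1,1,2,0,2)! = 1/4  (running 1/4)
  +(−1)^1/∏(1,0,0,1,1,3)! = -1/6  (running 1/12)
⟨..|..⟩ = √(144/35)·(1/12) = +0.169031

+0.169031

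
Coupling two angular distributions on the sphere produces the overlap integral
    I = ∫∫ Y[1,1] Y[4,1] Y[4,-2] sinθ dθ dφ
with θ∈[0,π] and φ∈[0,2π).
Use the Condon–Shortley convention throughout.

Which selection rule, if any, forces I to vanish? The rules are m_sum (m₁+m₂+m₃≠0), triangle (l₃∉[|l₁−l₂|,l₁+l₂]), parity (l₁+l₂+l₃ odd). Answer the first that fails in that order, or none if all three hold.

azimuthal sum: 1 + 1 − 2 = 0  ✓
3 ≤ 4 ≤ 5 (triangle on l)  ✓
L = 1 + 4 + 4 = 9 (odd)  ✗

parity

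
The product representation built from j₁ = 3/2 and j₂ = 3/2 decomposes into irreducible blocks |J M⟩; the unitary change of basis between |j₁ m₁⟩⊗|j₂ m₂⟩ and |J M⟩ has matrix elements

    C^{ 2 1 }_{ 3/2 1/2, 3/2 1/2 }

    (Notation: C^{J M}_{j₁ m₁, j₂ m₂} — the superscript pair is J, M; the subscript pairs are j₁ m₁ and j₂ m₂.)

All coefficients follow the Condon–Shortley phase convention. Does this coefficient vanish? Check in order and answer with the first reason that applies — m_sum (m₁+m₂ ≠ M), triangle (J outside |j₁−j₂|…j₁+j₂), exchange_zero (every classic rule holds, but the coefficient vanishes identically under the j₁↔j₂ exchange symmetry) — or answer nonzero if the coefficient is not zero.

exchange_zero

m-sum: m₁+m₂ = 1/2+1/2 = 1, M = 1  ✓
triangle: |j₁−j₂| = 0 ≤ J = 2 ≤ j₁+j₂ = 3  ✓
exchange: j₁=j₂ and m₁=m₂, and (−1)^(j₁+j₂−J) = (−1)^1 = −1 forces ⟨j₁m₁;j₂m₂|JM⟩ = −⟨j₂m₂;j₁m₁|JM⟩ = −⟨j₁m₁;j₂m₂|JM⟩ ⇒ the coefficient vanishes identically
Racah sum check: Σ_k collapses to 0 ⇒ CG = 0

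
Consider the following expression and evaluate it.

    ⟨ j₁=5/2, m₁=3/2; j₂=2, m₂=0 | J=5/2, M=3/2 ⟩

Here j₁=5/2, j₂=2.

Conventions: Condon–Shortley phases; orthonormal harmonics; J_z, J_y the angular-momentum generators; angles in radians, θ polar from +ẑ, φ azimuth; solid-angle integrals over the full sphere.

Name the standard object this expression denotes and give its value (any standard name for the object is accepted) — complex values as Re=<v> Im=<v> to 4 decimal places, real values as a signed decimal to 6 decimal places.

Clebsch–Gordan coefficient, −√(1/70) ≈ -0.119523

This is a Clebsch–Gordan (vector-coupling) coefficient.
triangle: 2!×3!×2!/8! = 24/40320
(j±m)!: 4!×1!×2!×2!×4!×1! = 2304
prefactor² = (2J+1)×Δ×N² = 288/35
  k=0: +1/(0!×2!×1!×2!×2!×0!) = 1/8
  k=1: −1/(1!×1!×0!×1!×3!×1!) = -1/6
Σ = -1/24  ⇒  CG² = 288/35×(-1/24)² = 1/70
CG = −√(1/70) = -0.119523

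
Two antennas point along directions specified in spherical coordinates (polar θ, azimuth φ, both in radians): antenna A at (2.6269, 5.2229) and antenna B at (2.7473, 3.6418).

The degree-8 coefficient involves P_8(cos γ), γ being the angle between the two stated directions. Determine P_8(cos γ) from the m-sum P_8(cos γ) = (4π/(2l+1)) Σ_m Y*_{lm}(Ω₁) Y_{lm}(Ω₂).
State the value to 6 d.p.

-0.025258

Addition theorem: P_8(cos γ) = (4π/17) Σ_m Y*_{lm}(Ω₁) Y_{lm}(Ω₂), m = −8…8:
  m=-8: (-0.00104 - 0.00144j) × (-0.00016 + 0.00019j) = 0.00000 + 0.00000j  (running Σ = 0.00000 + 0.00000j)
  m=-7: (-0.00526 + 0.01142j) × (-0.00220 + 0.00083j) = 0.00000 - 0.00003j  (running Σ = 0.00000 - 0.00003j)
  m=-6: (0.05535 - 0.00436j) × (-0.01412 - 0.00199j) = -0.00079 - 0.00005j  (running Σ = -0.00079 - 0.00008j)
  m=-5: (-0.09509 - 0.14231j) × (-0.04928 - 0.03674j) = -0.00054 + 0.01051j  (running Σ = -0.00133 + 0.01043j)
  m=-4: (-0.16788 + 0.32949j) × (-0.08007 - 0.17457j) = 0.07096 + 0.00293j  (running Σ = 0.06963 + 0.01335j)
  m=-3: (0.51559 - 0.02025j) × (0.02941 - 0.41846j) = 0.00669 - 0.21635j  (running Σ = 0.07632 - 0.20299j)
  m=-2: (-0.16786 - 0.27392j) × (0.30317 - 0.47260j) = -0.18034 - 0.00372j  (running Σ = -0.10402 - 0.20671j)
  m=-1: (0.11211 - 0.20019j) × (0.20869 - 0.11407j) = 0.00056 - 0.05457j  (running Σ = -0.10346 - 0.26128j)
  m=0: (-0.41239 + 0.00000j) × (-0.41890 + 0.00000j) = 0.17275 + 0.00000j  (running Σ = 0.06929 - 0.26128j)
  m=1: (-0.11211 - 0.20019j) × (-0.20869 - 0.11407j) = 0.00056 + 0.05457j  (running Σ = 0.06985 - 0.20671j)
  m=2: (-0.16786 + 0.27392j) × (0.30317 + 0.47260j) = -0.18034 + 0.00372j  (running Σ = -0.11049 - 0.20299j)
  m=3: (-0.51559 - 0.02025j) × (-0.02941 - 0.41846j) = 0.00669 + 0.21635j  (running Σ = -0.10380 + 0.01335j)
  m=4: (-0.16788 - 0.32949j) × (-0.08007 + 0.17457j) = 0.07096 - 0.00293j  (running Σ = -0.03284 + 0.01043j)
  m=5: (0.09509 - 0.14231j) × (0.04928 - 0.03674j) = -0.00054 - 0.01051j  (running Σ = -0.03338 - 0.00008j)
  m=6: (0.05535 + 0.00436j) × (-0.01412 + 0.00199j) = -0.00079 + 0.00005j  (running Σ = -0.03417 - 0.00003j)
  m=7: (0.00526 + 0.01142j) × (0.00220 + 0.00083j) = 0.00000 + 0.00003j  (running Σ = -0.03417 + 0.00000j)
  m=8: (-0.00104 + 0.00144j) × (-0.00016 - 0.00019j) = 0.00000 - 0.00000j  (running Σ = -0.03417 - 0.00000j)
Total Σ_m = -0.03417 - 0.00000j. Multiply by 0.739198: -0.02526 - 0.00000j. P_8(cos γ) = -0.025258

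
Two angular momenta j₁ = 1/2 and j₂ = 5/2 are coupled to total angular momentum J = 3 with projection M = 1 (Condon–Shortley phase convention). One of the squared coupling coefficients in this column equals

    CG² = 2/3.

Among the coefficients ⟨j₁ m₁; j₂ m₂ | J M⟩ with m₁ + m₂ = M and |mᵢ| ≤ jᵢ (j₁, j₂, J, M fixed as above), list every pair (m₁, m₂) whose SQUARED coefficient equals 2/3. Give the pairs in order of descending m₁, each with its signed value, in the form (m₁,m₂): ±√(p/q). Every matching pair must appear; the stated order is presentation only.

(1/2,1/2): +√(2/3)

Admissible pairs with m₁+m₂ = M = 1: (-1/2,3/2), (1/2,1/2)
  (m₁,m₂)=(1/2,1/2): CG² = 2/3, CG = +√(2/3)   ← matches the target
  (m₁,m₂)=(-1/2,3/2): CG² = 1/3, CG = +√(1/3)
Pairs with CG² = 2/3: (1/2,1/2): +√(2/3)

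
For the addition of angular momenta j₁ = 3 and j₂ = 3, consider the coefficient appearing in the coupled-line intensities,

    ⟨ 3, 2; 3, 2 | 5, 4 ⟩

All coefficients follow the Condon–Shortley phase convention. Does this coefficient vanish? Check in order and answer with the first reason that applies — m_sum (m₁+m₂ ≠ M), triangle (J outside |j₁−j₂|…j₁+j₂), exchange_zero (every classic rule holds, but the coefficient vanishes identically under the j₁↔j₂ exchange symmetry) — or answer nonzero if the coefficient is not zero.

m-sum: m₁+m₂ = 2+2 = 4, M = 4  ✓
triangle: |j₁−j₂| = 0 ≤ J = 5 ≤ j₁+j₂ = 6  ✓
exchange: j₁=j₂ and m₁=m₂, and (−1)^(j₁+j₂−J) = (−1)^1 = −1 forces ⟨j₁m₁;j₂m₂|JM⟩ = −⟨j₂m₂;j₁m₁|JM⟩ = −⟨j₁m₁;j₂m₂|JM⟩ ⇒ the coefficient vanishes identically
Racah sum check: Σ_k collapses to 0 ⇒ CG = 0

exchange_zero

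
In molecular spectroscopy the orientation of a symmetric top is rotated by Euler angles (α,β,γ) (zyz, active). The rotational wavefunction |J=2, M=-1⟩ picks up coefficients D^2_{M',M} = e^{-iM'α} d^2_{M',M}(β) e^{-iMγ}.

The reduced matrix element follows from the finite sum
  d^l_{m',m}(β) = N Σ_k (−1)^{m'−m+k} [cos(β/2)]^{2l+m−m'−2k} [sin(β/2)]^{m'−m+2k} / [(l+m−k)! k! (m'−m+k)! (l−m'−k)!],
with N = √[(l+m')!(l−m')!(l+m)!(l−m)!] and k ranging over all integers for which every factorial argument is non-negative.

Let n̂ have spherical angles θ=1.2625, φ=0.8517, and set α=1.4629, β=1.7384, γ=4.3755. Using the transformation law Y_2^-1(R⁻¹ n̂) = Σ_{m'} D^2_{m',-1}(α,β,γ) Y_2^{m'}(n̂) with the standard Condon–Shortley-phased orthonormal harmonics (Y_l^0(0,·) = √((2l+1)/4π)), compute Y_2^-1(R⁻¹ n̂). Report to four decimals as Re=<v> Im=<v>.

Need the full column D^2_{m',-1} for m'=−2..2 at α=1.4629, β=1.7384, γ=4.3755.
cos(β/2)=0.645438, sin(β/2)=0.763813
d^2_{-2,-1}: single k=1 term ⇒ +0.410752;  D = +0.215633+0.349600i
d^2_{-1,-1}: k∈[0..1] ⇒ +0.173547 -0.729128 = -0.555581;  D = -0.501525+0.239047i
d^2_{0,-1}: k∈[0..1] ⇒ -0.503067 +0.704516 = +0.201449;  D = -0.066590-0.190125i
d^2_{1,-1}: k∈[0..1] ⇒ +0.729128 -0.340367 = +0.388761;  D = -0.378613+0.088247i
d^2_{2,-1}: single k=0 term ⇒ -0.575235;  D = -0.069489-0.571022i
Y_2^{m'}(θ=1.2625,φ=0.8517) and Σ D·Y over m':
  (+0.2156+0.3496i)·(-0.0464-0.3476i)  (-0.5015+0.2390i)·(+0.1471-0.1681i)  (-0.0666-0.1901i)·(-0.2283+0.0000i)  (-0.3786+0.0882i)·(-0.1471-0.1681i)  (-0.0695-0.5710i)·(-0.0464+0.3476i)
Y_2^-1(R⁻¹ n̂) = +0.365381+0.124655i

Re=0.3654 Im=0.1247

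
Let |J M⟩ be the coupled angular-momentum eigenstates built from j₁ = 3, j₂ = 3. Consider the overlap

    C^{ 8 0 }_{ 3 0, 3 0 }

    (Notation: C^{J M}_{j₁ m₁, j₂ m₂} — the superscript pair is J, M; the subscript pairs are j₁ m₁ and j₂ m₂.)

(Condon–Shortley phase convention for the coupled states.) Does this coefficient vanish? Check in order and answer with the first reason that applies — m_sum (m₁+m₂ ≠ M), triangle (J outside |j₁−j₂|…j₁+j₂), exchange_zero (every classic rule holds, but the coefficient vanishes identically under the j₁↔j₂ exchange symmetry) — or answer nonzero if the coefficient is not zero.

triangle

m-sum: m₁+m₂ = 0+0 = 0, M = 0  ✓
triangle: need |j₁−j₂| ≤ J ≤ j₁+j₂, i.e. J ∈ [0, 6]; J = 8 is outside ✗ ⇒ coefficient is 0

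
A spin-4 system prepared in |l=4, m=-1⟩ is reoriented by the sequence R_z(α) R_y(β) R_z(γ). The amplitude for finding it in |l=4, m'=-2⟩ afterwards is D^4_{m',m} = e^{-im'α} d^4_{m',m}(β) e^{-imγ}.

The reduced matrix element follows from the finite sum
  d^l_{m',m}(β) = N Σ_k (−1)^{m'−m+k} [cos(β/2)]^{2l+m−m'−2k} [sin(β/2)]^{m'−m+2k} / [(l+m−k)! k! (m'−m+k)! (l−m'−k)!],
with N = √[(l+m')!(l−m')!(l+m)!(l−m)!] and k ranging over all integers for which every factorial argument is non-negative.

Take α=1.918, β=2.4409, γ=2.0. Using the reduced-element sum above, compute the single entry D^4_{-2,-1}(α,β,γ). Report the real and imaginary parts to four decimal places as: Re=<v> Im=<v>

First d^4_{-2,-1}(β=2.4409), then the phase factors e^{-i(-2)α} and e^{-i(-1)γ}:
With c≡cos(β/2)=0.343223 and s≡sin(β/2)=0.939254, N=[2·720·6·120]^{1/2}=1018.233765
k: max(0,(-1)−(-2))=1 … min(4+(-1),4−(-2))=3
  k=1: (−1)^0·1018.2338/(240)·0.3432^7·0.9393^1 = +0.002236
  k=2: (−1)^1·1018.2338/(48)·0.3432^5·0.9393^3 = -0.083722
  k=3: (−1)^2·1018.2338/(72)·0.3432^3·0.9393^5 = +0.417984
d^4_{-2,-1}(2.4409) = +0.002236 -0.083722 +0.417984 = +0.336498
Phases: e^{-i·(-2)·1.9180}=-0.768433-0.639930i, e^{-i·(-1)·2.0000}=-0.416147+0.909297i ⇒ D=+0.303410-0.145512i

Re=0.3034 Im=-0.1455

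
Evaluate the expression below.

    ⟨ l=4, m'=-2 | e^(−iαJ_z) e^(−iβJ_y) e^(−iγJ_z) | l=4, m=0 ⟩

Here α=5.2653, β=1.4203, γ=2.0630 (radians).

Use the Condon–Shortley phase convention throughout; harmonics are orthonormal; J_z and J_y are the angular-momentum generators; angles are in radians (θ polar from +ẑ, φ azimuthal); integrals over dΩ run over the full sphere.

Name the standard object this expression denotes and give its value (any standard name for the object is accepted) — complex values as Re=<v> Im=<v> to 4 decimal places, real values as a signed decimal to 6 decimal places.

This is a Wigner D-matrix element — the rotation-matrix element ⟨l m'| R(α,β,γ) |l m⟩ in the angular-momentum basis.
D^4_{-2,0}(5.2653,1.4203,2.0630) = e^{-i·-2·5.2653}·d^4_{-2,0}(1.4203)·e^{-i·0·2.0630}. Compute d first:
With c≡cos(β/2)=0.758264 and s≡sin(β/2)=0.651948, N=[2·720·24·24]^{1/2}=910.735966
The bounds max(0,m−m')=2 and min(l+m,l−m')=4 give 3 terms
  k=2: (−1)^0·910.7360/(96)·0.7583^6·0.6519^2 = +0.766425
  k=3: (−1)^1·910.7360/(36)·0.7583^4·0.6519^4 = -1.510854
  k=4: (−1)^2·910.7360/(96)·0.7583^2·0.6519^6 = +0.418830
d^4_{-2,0}(1.4203) = +0.766425 -1.510854 +0.418830 = -0.325599
Phases: e^{-i·(-2)·5.2653}=-0.448400-0.893833i, e^{-i·(0)·2.0630}=+1.000000+0.000000i ⇒ D=+0.145999+0.291031i

Wigner D-matrix element, Re=0.1460 Im=0.2910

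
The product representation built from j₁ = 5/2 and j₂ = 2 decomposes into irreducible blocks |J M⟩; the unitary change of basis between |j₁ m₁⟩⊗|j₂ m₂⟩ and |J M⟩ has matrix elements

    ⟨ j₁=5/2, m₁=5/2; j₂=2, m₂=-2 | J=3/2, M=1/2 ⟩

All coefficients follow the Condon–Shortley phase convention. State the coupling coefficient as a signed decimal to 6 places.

+√(8/21) ≈ +0.617213

triangle: 3!×2!×1!/7! = 12/5040
(j±m)!: 5!×0!×0!×4!×2!×1! = 5760
prefactor² = (2J+1)×Δ×N² = 384/7
  k=0: +1/(0!×3!×0!×0!×2!×1!) = 1/12
Σ = 1/12  ⇒  CG² = 384/7×(1/12)² = 8/21
CG = +√(8/21) = +0.617213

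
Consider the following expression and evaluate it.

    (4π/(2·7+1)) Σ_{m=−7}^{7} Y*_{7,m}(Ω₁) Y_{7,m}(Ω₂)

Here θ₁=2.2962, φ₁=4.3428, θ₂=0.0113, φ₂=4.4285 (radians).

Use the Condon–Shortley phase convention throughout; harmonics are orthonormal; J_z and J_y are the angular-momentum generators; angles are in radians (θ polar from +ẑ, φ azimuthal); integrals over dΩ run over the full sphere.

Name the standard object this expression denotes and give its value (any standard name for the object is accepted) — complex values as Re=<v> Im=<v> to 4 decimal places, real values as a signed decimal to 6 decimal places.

Legendre polynomial (addition theorem), -0.264699

This sum is the spherical-harmonic addition theorem: it equals the Legendre polynomial P_l(cos γ) of the angle γ between the two directions.
Summing Y*_{l m}(θ₁,φ₁)·Y_{l m}(θ₂,φ₂) over m ∈ [−7, 7]; prefactor 4π/(2·7+1) = 0.837758:
  term(m=-7) = (0.000000, -0.000000)   from Y*(Ω₁)=(0.034566, -0.055817), Y(Ω₂)=(0.000000, 0.000000)
  term(m=-6) = (-0.000000, 0.000000)   from Y*(Ω₁)=(-0.131251, -0.173827), Y(Ω₂)=(0.000000, -0.000000)
  term(m=-5) = (0.000000, -0.000000)   from Y*(Ω₁)=(-0.390828, 0.111179), Y(Ω₂)=(-0.000000, 0.000000)
  term(m=-4) = (-0.000000, 0.000000)   from Y*(Ω₁)=(-0.038342, 0.413596), Y(Ω₂)=(0.000000, 0.000000)
  term(m=-3) = (0.000001, -0.000000)   from Y*(Ω₁)=(0.068605, 0.034164), Y(Ω₂)=(0.000010, -0.000008)
  term(m=-2) = (0.000314, -0.000054)   from Y*(Ω₁)=(-0.245348, 0.223655), Y(Ω₂)=(-0.000808, -0.000515)
  term(m=-1) = (-0.010759, 0.000924)   from Y*(Ω₁)=(0.084521, 0.218181), Y(Ω₂)=(-0.012927, 0.044306)
  term(m=+0) = (-0.295071, -0.000000)   from Y*(Ω₁)=(-0.270560, -0.000000), Y(Ω₂)=(1.090596, 0.000000)
  term(m=+1) = (-0.010759, -0.000924)   from Y*(Ω₁)=(-0.084521, 0.218181), Y(Ω₂)=(0.012927, 0.044306)
  term(m=+2) = (0.000314, 0.000054)   from Y*(Ω₁)=(-0.245348, -0.223655), Y(Ω₂)=(-0.000808, 0.000515)
  term(m=+3) = (0.000001, 0.000000)   from Y*(Ω₁)=(-0.068605, 0.034164), Y(Ω₂)=(-0.000010, -0.000008)
  term(m=+4) = (-0.000000, -0.000000)   from Y*(Ω₁)=(-0.038342, -0.413596), Y(Ω₂)=(0.000000, -0.000000)
  term(m=+5) = (0.000000, 0.000000)   from Y*(Ω₁)=(0.390828, 0.111179), Y(Ω₂)=(0.000000, 0.000000)
  term(m=+6) = (-0.000000, -0.000000)   from Y*(Ω₁)=(-0.131251, 0.173827), Y(Ω₂)=(0.000000, 0.000000)
  term(m=+7) = (0.000000, 0.000000)   from Y*(Ω₁)=(-0.034566, -0.055817), Y(Ω₂)=(-0.000000, 0.000000)
Total Σ_m = (-0.315961, 0.000000). Multiply by 0.837758: (-0.264699, 0.000000). P_7(cos γ) = -0.264699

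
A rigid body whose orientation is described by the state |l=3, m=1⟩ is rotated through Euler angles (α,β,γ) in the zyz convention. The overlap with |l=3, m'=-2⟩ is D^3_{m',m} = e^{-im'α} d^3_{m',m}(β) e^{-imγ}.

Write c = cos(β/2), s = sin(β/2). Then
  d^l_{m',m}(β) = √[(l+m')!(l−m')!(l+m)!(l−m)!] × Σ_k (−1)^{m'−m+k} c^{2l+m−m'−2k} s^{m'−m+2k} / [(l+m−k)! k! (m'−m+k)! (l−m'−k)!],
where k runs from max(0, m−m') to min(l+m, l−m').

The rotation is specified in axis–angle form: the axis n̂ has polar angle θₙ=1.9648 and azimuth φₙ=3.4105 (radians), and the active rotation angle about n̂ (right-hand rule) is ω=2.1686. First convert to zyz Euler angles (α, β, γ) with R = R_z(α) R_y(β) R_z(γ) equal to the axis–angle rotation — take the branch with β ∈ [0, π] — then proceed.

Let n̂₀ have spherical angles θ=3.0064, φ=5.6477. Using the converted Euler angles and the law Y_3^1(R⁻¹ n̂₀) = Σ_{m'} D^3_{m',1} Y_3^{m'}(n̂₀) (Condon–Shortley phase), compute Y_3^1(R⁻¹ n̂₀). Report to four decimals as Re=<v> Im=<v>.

Re=-0.1204 Im=0.1265

Axis–angle → zyz. n̂ = (sinθₙcosφₙ, sinθₙsinφₙ, cosθₙ) = (-0.890195, -0.245322, -0.383888), ω = 2.1686.
R = I cosω + sinω [n̂]ₓ + (1−cosω) n̂n̂ᵀ gives
  R = [+0.675630, +0.658609, +0.331297; +0.023985, -0.468773, +0.882993; +0.736850, -0.588630, -0.332514]
β = atan2(√(R₁₃²+R₂₃²), R₃₃) = 1.909764; α = atan2(R₂₃, R₁₃) mod 2π = 1.211852; γ = atan2(R₃₂, −R₃₁) mod 2π = 3.815630
Need the full column D^3_{m',1} for m'=−3..3 at α=1.2119, β=1.9098, γ=3.8156.
cos(β/2)=0.577705, sin(β/2)=0.816246
d^3_{-3,1}: single k=4 term ⇒ +0.573775;  D = +0.564497-0.102764i
d^3_{-2,1}: k∈[3..4] ⇒ +0.663149 -0.661928 = +0.001221;  D = +0.000217-0.001202i
d^3_{-1,1}: k∈[2..4] ⇒ +0.445264 -1.185184 +0.295750 = -0.444170;  D = +0.381466+0.227531i
d^3_{0,1}: k∈[1..3] ⇒ +0.181946 -1.089665 +0.725105 = -0.182613;  D = +0.142677-0.113977i
d^3_{1,1}: k∈[0..2] ⇒ +0.037174 -0.593685 +0.888888 = +0.332377;  D = +0.103005+0.316013i
d^3_{2,1}: k∈[0..1] ⇒ -0.166093 +0.663149 = +0.497056;  D = +0.496578+0.021790i
d^3_{3,1}: single k=0 term ⇒ +0.287417;  D = +0.112665-0.264414i
Y_3^{m'}(θ=3.0064,φ=5.6477) and Σ D·Y over m':
  (+0.5645-0.1028i)·(-0.0003+0.0010i)  (+0.0002-0.0012i)·(-0.0054-0.0176i)  (+0.3815+0.2275i)·(+0.1370+0.1011i)  (+0.1427-0.1140i)·(-0.7060+0.0000i)  (+0.1030+0.3160i)·(-0.1370+0.1011i)  (+0.4966+0.0218i)·(-0.0054+0.0176i)  (+0.1127-0.2644i)·(+0.0003+0.0010i)
Y_3^1(R⁻¹ n̂) = -0.120402+0.126515i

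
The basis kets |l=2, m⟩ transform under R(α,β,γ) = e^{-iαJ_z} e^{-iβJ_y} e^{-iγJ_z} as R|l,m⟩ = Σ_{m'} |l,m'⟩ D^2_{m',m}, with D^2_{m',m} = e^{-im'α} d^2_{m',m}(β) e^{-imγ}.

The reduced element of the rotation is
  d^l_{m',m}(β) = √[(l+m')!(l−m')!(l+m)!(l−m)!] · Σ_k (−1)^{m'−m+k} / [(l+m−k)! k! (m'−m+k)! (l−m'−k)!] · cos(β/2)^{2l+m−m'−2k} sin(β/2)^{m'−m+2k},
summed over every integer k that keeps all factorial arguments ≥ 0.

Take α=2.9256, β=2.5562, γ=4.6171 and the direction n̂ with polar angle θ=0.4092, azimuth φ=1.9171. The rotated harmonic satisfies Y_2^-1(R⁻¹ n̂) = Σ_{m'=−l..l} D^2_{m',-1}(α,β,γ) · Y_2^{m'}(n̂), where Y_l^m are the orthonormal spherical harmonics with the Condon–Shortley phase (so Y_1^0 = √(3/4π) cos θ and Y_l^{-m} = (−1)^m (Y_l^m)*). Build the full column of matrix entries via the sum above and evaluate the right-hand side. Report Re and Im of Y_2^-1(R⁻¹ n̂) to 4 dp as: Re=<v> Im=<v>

Re=-0.2002 Im=-0.3244

Need the full column D^2_{m',-1} for m'=−2..2 at α=2.9256, β=2.5562, γ=4.6171.
cos(β/2)=0.288535, sin(β/2)=0.957469
d^2_{-2,-1}: single k=1 term ⇒ +0.045999;  D = -0.023146-0.039752i
d^2_{-1,-1}: k∈[0..1] ⇒ +0.006931 -0.228964 = -0.222033;  D = -0.068004-0.211363i
d^2_{0,-1}: k∈[0..1] ⇒ -0.056337 +0.620367 = +0.564030;  D = -0.053665-0.561471i
d^2_{1,-1}: k∈[0..1] ⇒ +0.228964 -0.840426 = -0.611462;  D = +0.073627-0.607013i
d^2_{2,-1}: single k=0 term ⇒ -0.506528;  D = -0.167342+0.478087i
Y_2^{m'}(θ=0.4092,φ=1.9171) and Σ D·Y over m':
  (-0.0231-0.0398i)·(-0.0471+0.0390i)  (-0.0680-0.2114i)·(-0.0957-0.2653i)  (-0.0537-0.5615i)·(+0.4810+0.0000i)  (+0.0736-0.6070i)·(+0.0957-0.2653i)  (-0.1673+0.4781i)·(-0.0471-0.0390i)
Y_2^-1(R⁻¹ n̂) = -0.200154-0.324427i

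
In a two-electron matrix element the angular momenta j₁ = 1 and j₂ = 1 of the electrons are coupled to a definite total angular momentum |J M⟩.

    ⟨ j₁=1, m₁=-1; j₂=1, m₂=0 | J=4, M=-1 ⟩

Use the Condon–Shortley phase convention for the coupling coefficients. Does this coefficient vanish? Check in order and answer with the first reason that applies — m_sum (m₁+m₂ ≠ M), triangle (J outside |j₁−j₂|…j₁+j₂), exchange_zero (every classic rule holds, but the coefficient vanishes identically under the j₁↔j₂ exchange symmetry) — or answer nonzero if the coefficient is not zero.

triangle

m-sum: m₁+m₂ = -1+0 = -1, M = -1  ✓
triangle: need |j₁−j₂| ≤ J ≤ j₁+j₂, i.e. J ∈ [0, 2]; J = 4 is outside ✗ ⇒ coefficient is 0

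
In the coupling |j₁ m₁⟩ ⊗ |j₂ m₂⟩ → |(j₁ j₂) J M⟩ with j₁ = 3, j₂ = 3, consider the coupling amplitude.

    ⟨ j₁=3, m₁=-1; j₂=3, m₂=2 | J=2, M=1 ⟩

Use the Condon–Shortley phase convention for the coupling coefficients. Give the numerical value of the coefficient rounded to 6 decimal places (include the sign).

triangle: 4!×2!×2!/9! = 96/362880
(j±m)!: 2!×4!×5!×1!×3!×1! = 34560
prefactor² = (2J+1)×Δ×N² = 320/7
  k=3: −1/(3!×1!×1!×2!×1!×0!) = -1/12
  k=4: +1/(4!×0!×0!×1!×2!×1!) = 1/48
Σ = -1/16  ⇒  CG² = 320/7×(-1/16)² = 5/28
CG = −√(5/28) = -0.422577

-0.422577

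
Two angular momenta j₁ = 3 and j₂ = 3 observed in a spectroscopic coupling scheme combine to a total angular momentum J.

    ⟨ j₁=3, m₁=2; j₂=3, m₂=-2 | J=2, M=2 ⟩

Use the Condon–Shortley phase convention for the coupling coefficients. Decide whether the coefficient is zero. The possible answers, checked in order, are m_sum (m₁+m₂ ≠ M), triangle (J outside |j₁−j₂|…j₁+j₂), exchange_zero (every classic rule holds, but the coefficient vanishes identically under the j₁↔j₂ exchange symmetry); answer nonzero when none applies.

m_sum

m-sum: m₁+m₂ = 2+(-2) = 0, M = 2  ✗ ⇒ coefficient is 0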